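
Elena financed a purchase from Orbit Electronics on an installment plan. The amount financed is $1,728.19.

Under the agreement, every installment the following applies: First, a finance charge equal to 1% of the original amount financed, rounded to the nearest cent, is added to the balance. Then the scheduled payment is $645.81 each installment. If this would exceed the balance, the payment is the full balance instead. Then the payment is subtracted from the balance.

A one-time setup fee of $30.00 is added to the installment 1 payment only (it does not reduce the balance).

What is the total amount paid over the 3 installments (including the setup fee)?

Installment 1: opening $1,728.19; interest $17.28 → $1,745.47; payment $645.81 (+ $30.00 fee); balance $1,099.66
Installment 2: opening $1,099.66; interest $17.28 → $1,116.94; payment $645.81; balance $471.13
Installment 3: opening $471.13; interest $17.28 → $488.41; payment $488.41; balance $0.00
Total paid: $1,810.03

$1,810.03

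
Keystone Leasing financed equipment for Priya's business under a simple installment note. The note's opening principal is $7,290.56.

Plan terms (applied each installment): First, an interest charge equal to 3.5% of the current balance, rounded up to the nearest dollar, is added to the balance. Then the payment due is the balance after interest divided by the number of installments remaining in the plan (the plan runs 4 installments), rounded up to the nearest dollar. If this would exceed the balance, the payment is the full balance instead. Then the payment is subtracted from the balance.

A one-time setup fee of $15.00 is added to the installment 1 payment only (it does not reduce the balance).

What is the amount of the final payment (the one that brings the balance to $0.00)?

Installment 1: $7,290.56 +$256.00 interest = $7,546.56; pay $1,887.00 (+ $15.00 fee) → $5,659.56
Installment 2: $5,659.56 +$199.00 interest = $5,858.56; pay $1,953.00 → $3,905.56
Installment 3: $3,905.56 +$137.00 interest = $4,042.56; pay $2,022.00 → $2,020.56
Installment 4: $2,020.56 +$71.00 interest = $2,091.56; pay $2,091.56 → $0.00

$2,091.56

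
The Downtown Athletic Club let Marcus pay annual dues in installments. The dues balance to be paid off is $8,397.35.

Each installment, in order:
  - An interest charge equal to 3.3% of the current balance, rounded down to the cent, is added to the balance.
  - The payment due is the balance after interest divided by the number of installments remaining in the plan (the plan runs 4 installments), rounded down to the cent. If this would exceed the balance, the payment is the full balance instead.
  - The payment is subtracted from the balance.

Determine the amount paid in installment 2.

$2,240.18

Installment 1: opening $8,397.35; interest $277.11 → $8,674.46; payment $2,168.61; balance $6,505.85
Installment 2: opening $6,505.85; interest $214.69 → $6,720.54; payment $2,240.18; balance $4,480.36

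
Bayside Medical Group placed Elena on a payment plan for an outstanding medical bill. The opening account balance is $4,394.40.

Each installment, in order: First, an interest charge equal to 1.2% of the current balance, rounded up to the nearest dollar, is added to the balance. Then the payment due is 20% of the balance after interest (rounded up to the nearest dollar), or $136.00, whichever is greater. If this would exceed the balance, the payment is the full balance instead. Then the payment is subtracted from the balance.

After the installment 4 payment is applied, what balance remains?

$1,887.40

# | Opening | Interest | Payment | End bal
1 | $4,394.40 | $53.00 | $890.00 | $3,557.40
2 | $3,557.40 | $43.00 | $721.00 | $2,879.40
3 | $2,879.40 | $35.00 | $583.00 | $2,331.40
4 | $2,331.40 | $28.00 | $472.00 | $1,887.40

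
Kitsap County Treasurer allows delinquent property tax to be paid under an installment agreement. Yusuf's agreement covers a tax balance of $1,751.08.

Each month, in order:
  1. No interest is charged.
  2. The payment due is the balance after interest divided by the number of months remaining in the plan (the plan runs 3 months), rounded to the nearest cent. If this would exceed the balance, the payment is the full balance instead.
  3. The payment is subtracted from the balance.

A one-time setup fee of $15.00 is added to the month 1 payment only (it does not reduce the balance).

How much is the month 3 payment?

Month 1: $1,751.08 − $583.69 (+ $15.00 fee) → $1,167.39
Month 2: $1,167.39 − $583.70 → $583.69
Month 3: $583.69 − $583.69 → $0.00

$583.69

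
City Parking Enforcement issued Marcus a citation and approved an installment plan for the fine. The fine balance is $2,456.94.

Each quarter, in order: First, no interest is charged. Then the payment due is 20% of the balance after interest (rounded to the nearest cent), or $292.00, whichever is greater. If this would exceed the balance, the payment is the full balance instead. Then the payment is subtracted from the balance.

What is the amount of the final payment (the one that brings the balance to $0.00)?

$89.95

Quarter 1: $2,456.94 − $491.39 → $1,965.55
Quarter 2: $1,965.55 − $393.11 → $1,572.44
Quarter 3: $1,572.44 − $314.49 → $1,257.95
Quarter 4: $1,257.95 − $292.00 → $965.95
Quarter 5: $965.95 − $292.00 → $673.95
Quarter 6: $673.95 − $292.00 → $381.95
Quarter 7: $381.95 − $292.00 → $89.95
Quarter 8: $89.95 − $89.95 → $0.00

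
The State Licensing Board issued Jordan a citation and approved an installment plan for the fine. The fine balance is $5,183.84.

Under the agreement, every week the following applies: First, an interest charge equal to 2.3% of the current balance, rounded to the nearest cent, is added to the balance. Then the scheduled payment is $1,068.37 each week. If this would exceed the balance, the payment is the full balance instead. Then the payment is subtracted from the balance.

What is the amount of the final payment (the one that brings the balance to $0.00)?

Week 1: opening $5,183.84; interest $119.23 → $5,303.07; payment $1,068.37; balance $4,234.70
Week 2: opening $4,234.70; interest $97.40 → $4,332.10; payment $1,068.37; balance $3,263.73
Week 3: opening $3,263.73; interest $75.07 → $3,338.80; payment $1,068.37; balance $2,270.43
Week 4: opening $2,270.43; interest $52.22 → $2,322.65; payment $1,068.37; balance $1,254.28
Week 5: opening $1,254.28; interest $28.85 → $1,283.13; payment $1,068.37; balance $214.76
Week 6: opening $214.76; interest $4.94 → $219.70; payment $219.70; balance $0.00

$219.70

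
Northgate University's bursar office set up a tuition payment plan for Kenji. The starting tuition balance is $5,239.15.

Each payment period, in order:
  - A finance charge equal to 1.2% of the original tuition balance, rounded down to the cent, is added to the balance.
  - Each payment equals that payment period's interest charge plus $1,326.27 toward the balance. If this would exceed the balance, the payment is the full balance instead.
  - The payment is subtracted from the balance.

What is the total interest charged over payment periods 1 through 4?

Payment period 1: opening $5,239.15; interest $62.86 → $5,302.01; payment $1,389.13; balance $3,912.88
Payment period 2: opening $3,912.88; interest $62.86 → $3,975.74; payment $1,389.13; balance $2,586.61
Payment period 3: opening $2,586.61; interest $62.86 → $2,649.47; payment $1,389.13; balance $1,260.34
Payment period 4: opening $1,260.34; interest $62.86 → $1,323.20; payment $1,323.20; balance $0.00
Total interest: $62.86 + $62.86 + $62.86 + $62.86 = $251.44

$251.44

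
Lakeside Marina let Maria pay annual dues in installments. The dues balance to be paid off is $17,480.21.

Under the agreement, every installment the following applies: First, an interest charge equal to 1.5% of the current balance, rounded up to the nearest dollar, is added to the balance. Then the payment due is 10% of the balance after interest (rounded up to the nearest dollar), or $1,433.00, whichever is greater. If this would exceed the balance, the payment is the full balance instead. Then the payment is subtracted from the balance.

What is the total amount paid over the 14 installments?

Installment 1: opening $17,480.21; interest $263.00 → $17,743.21; payment $1,775.00; balance $15,968.21
Installment 2: opening $15,968.21; interest $240.00 → $16,208.21; payment $1,621.00; balance $14,587.21
Installment 3: opening $14,587.21; interest $219.00 → $14,806.21; payment $1,481.00; balance $13,325.21
Installment 4: opening $13,325.21; interest $200.00 → $13,525.21; payment $1,433.00; balance $12,092.21
Installment 5: opening $12,092.21; interest $182.00 → $12,274.21; payment $1,433.00; balance $10,841.21
Installment 6: opening $10,841.21; interest $163.00 → $11,004.21; payment $1,433.00; balance $9,571.21
Installment 7: opening $9,571.21; interest $144.00 → $9,715.21; payment $1,433.00; balance $8,282.21
Installment 8: opening $8,282.21; interest $125.00 → $8,407.21; payment $1,433.00; balance $6,974.21
Installment 9: opening $6,974.21; interest $105.00 → $7,079.21; payment $1,433.00; balance $5,646.21
Installment 10: opening $5,646.21; interest $85.00 → $5,731.21; payment $1,433.00; balance $4,298.21
Installment 11: opening $4,298.21; interest $65.00 → $4,363.21; payment $1,433.00; balance $2,930.21
Installment 12: opening $2,930.21; interest $44.00 → $2,974.21; payment $1,433.00; balance $1,541.21
Installment 13: opening $1,541.21; interest $24.00 → $1,565.21; payment $1,433.00; balance $132.21
Installment 14: opening $132.21; interest $2.00 → $134.21; payment $134.21; balance $0.00
Total paid: $19,341.21

$19,341.21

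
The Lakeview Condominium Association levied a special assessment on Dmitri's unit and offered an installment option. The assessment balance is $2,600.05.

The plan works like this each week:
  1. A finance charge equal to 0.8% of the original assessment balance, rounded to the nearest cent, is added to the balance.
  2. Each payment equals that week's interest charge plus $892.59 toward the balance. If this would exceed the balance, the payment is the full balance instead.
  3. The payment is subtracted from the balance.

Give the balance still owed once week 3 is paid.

$0.00

Week 1: opening $2,600.05; interest $20.80 → $2,620.85; payment $913.39; balance $1,707.46
Week 2: opening $1,707.46; interest $20.80 → $1,728.26; payment $913.39; balance $814.87
Week 3: opening $814.87; interest $20.80 → $835.67; payment $835.67; balance $0.00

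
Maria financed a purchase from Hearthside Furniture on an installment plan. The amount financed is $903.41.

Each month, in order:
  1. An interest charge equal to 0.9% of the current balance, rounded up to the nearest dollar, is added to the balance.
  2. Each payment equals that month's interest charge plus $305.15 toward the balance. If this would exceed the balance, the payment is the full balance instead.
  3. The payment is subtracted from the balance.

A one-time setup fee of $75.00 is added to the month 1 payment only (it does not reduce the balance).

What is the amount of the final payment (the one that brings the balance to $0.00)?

# | Opening | Interest | Payment | Fee | End bal
1 | $903.41 | $9.00 | $314.15 | $75.00 | $598.26
2 | $598.26 | $6.00 | $311.15 | — | $293.11
3 | $293.11 | $3.00 | $296.11 | — | $0.00

$296.11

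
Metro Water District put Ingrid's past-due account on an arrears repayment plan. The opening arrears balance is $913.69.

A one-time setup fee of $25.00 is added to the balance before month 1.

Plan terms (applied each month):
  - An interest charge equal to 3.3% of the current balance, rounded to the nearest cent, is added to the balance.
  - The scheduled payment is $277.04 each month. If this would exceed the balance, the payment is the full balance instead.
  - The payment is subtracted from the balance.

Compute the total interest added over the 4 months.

$74.11

Month 1: opening $938.69; interest $30.98 → $969.67; payment $277.04; balance $692.63
Month 2: opening $692.63; interest $22.86 → $715.49; payment $277.04; balance $438.45
Month 3: opening $438.45; interest $14.47 → $452.92; payment $277.04; balance $175.88
Month 4: opening $175.88; interest $5.80 → $181.68; payment $181.68; balance $0.00
Total interest: $30.98 + $22.86 + $14.47 + $5.80 = $74.11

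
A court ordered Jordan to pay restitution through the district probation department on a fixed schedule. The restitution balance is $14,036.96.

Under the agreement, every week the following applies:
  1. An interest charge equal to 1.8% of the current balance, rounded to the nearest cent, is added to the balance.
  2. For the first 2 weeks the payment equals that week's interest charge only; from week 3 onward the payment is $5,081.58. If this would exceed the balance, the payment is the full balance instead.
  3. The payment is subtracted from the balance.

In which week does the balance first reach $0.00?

# | Opening | Interest | Payment | End bal
1 | $14,036.96 | $252.67 | $252.67 | $14,036.96
2 | $14,036.96 | $252.67 | $252.67 | $14,036.96
3 | $14,036.96 | $252.67 | $5,081.58 | $9,208.05
4 | $9,208.05 | $165.74 | $5,081.58 | $4,292.21
5 | $4,292.21 | $77.26 | $4,369.47 | $0.00
Balance reaches $0.00 in week 5.

5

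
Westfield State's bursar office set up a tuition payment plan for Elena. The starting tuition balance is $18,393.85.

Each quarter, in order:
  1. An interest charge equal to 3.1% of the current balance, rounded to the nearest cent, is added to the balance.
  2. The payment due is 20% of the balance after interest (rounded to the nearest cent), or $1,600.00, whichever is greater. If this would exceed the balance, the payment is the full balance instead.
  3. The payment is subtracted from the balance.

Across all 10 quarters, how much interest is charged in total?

Quarter 1: opening $18,393.85; interest $570.21 → $18,964.06; payment $3,792.81; balance $15,171.25
Quarter 2: opening $15,171.25; interest $470.31 → $15,641.56; payment $3,128.31; balance $12,513.25
Quarter 3: opening $12,513.25; interest $387.91 → $12,901.16; payment $2,580.23; balance $10,320.93
Quarter 4: opening $10,320.93; interest $319.95 → $10,640.88; payment $2,128.18; balance $8,512.70
Quarter 5: opening $8,512.70; interest $263.89 → $8,776.59; payment $1,755.32; balance $7,021.27
Quarter 6: opening $7,021.27; interest $217.66 → $7,238.93; payment $1,600.00; balance $5,638.93
Quarter 7: opening $5,638.93; interest $174.81 → $5,813.74; payment $1,600.00; balance $4,213.74
Quarter 8: opening $4,213.74; interest $130.63 → $4,344.37; payment $1,600.00; balance $2,744.37
Quarter 9: opening $2,744.37; interest $85.08 → $2,829.45; payment $1,600.00; balance $1,229.45
Quarter 10: opening $1,229.45; interest $38.11 → $1,267.56; payment $1,267.56; balance $0.00
Total interest: $570.21 + $470.31 + $387.91 + $319.95 + $263.89 + $217.66 + $174.81 + $130.63 + $85.08 + $38.11 = $2,658.56

$2,658.56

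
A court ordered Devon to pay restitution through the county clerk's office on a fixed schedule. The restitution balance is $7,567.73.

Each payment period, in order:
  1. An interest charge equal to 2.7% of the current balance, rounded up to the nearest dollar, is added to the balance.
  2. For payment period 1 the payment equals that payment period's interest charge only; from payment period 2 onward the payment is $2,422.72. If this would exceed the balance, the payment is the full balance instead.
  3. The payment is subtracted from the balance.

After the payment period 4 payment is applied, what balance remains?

$732.57

Payment period 1: $7,567.73 +$205.00 interest = $7,772.73; pay $205.00 → $7,567.73
Payment period 2: $7,567.73 +$205.00 interest = $7,772.73; pay $2,422.72 → $5,350.01
Payment period 3: $5,350.01 +$145.00 interest = $5,495.01; pay $2,422.72 → $3,072.29
Payment period 4: $3,072.29 +$83.00 interest = $3,155.29; pay $2,422.72 → $732.57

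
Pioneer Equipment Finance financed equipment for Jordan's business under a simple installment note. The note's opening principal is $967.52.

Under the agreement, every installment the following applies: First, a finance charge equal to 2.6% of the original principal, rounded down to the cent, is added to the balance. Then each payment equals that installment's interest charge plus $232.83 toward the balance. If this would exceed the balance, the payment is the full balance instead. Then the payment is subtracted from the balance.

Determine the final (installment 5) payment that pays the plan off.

Installment 1: $967.52 +$25.15 interest = $992.67; pay $257.98 → $734.69
Installment 2: $734.69 +$25.15 interest = $759.84; pay $257.98 → $501.86
Installment 3: $501.86 +$25.15 interest = $527.01; pay $257.98 → $269.03
Installment 4: $269.03 +$25.15 interest = $294.18; pay $257.98 → $36.20
Installment 5: $36.20 +$25.15 interest = $61.35; pay $61.35 → $0.00

$61.35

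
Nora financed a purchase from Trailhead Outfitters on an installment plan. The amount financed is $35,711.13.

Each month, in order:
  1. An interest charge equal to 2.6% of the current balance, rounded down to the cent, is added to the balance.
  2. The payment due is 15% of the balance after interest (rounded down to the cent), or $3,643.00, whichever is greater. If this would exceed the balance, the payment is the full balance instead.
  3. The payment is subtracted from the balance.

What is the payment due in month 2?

$4,793.01

Month 1: opening $35,711.13; interest $928.48 → $36,639.61; payment $5,495.94; balance $31,143.67
Month 2: opening $31,143.67; interest $809.73 → $31,953.40; payment $4,793.01; balance $27,160.39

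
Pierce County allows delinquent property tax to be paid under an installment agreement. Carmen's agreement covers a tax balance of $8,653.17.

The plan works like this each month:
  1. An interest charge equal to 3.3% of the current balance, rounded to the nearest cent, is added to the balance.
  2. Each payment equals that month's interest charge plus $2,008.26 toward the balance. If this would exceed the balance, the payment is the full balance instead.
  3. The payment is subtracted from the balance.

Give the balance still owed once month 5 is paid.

# | Opening | Interest | Payment | End bal
1 | $8,653.17 | $285.55 | $2,293.81 | $6,644.91
2 | $6,644.91 | $219.28 | $2,227.54 | $4,636.65
3 | $4,636.65 | $153.01 | $2,161.27 | $2,628.39
4 | $2,628.39 | $86.74 | $2,095.00 | $620.13
5 | $620.13 | $20.46 | $640.59 | $0.00

$0.00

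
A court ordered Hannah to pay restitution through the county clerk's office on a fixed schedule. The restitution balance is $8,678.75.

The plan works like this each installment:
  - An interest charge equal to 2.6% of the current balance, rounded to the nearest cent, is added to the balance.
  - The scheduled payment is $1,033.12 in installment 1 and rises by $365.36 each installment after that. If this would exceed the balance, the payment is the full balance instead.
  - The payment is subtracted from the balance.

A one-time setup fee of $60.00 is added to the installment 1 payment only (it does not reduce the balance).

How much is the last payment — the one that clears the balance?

$693.66

Installment 1: $8,678.75 +$225.65 interest = $8,904.40; pay $1,033.12 (+ $60.00 fee) → $7,871.28
Installment 2: $7,871.28 +$204.65 interest = $8,075.93; pay $1,398.48 → $6,677.45
Installment 3: $6,677.45 +$173.61 interest = $6,851.06; pay $1,763.84 → $5,087.22
Installment 4: $5,087.22 +$132.27 interest = $5,219.49; pay $2,129.20 → $3,090.29
Installment 5: $3,090.29 +$80.35 interest = $3,170.64; pay $2,494.56 → $676.08
Installment 6: $676.08 +$17.58 interest = $693.66; pay $693.66 → $0.00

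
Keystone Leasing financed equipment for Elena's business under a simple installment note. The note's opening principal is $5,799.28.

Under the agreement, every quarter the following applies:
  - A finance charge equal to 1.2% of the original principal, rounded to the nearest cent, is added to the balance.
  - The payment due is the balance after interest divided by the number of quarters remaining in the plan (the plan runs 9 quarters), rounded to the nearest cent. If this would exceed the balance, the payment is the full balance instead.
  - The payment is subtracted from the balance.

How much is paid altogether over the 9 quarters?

Quarter 1: opening $5,799.28; interest $69.59 → $5,868.87; payment $652.10; balance $5,216.77
Quarter 2: opening $5,216.77; interest $69.59 → $5,286.36; payment $660.80; balance $4,625.56
Quarter 3: opening $4,625.56; interest $69.59 → $4,695.15; payment $670.74; balance $4,024.41
Quarter 4: opening $4,024.41; interest $69.59 → $4,094.00; payment $682.33; balance $3,411.67
Quarter 5: opening $3,411.67; interest $69.59 → $3,481.26; payment $696.25; balance $2,785.01
Quarter 6: opening $2,785.01; interest $69.59 → $2,854.60; payment $713.65; balance $2,140.95
Quarter 7: opening $2,140.95; interest $69.59 → $2,210.54; payment $736.85; balance $1,473.69
Quarter 8: opening $1,473.69; interest $69.59 → $1,543.28; payment $771.64; balance $771.64
Quarter 9: opening $771.64; interest $69.59 → $841.23; payment $841.23; balance $0.00
Total paid: $6,425.59

$6,425.59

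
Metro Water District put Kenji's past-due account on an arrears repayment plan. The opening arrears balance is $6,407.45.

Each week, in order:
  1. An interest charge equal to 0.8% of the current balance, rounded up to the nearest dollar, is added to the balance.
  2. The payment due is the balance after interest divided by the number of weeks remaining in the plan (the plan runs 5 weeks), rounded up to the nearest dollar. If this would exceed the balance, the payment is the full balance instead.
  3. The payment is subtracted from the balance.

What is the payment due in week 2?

$1,303.00

Week 1: $6,407.45 +$52.00 interest = $6,459.45; pay $1,292.00 → $5,167.45
Week 2: $5,167.45 +$42.00 interest = $5,209.45; pay $1,303.00 → $3,906.45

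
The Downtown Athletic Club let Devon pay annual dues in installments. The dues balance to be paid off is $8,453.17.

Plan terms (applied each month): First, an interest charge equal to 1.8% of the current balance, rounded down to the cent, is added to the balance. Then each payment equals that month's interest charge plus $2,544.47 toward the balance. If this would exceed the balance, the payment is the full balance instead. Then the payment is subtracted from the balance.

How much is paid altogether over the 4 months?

$8,786.97

# | Opening | Interest | Payment | End bal
1 | $8,453.17 | $152.15 | $2,696.62 | $5,908.70
2 | $5,908.70 | $106.35 | $2,650.82 | $3,364.23
3 | $3,364.23 | $60.55 | $2,605.02 | $819.76
4 | $819.76 | $14.75 | $834.51 | $0.00
Total paid: $8,786.97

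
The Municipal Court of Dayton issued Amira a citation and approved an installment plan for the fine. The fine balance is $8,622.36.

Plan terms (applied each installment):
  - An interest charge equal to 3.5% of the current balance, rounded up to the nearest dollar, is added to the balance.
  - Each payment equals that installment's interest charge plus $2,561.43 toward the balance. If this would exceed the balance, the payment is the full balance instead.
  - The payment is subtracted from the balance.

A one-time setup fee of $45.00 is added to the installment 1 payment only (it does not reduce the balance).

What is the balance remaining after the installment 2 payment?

$3,499.50

Installment 1: $8,622.36 +$302.00 interest = $8,924.36; pay $2,863.43 (+ $45.00 fee) → $6,060.93
Installment 2: $6,060.93 +$213.00 interest = $6,273.93; pay $2,774.43 → $3,499.50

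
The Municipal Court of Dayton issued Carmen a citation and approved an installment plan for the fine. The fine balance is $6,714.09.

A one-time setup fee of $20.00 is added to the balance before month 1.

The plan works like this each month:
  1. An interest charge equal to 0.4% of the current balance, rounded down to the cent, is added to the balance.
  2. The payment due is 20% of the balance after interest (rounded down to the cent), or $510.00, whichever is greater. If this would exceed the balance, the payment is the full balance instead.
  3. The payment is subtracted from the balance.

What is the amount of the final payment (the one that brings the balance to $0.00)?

$236.00

Month 1: opening $6,734.09; interest $26.93 → $6,761.02; payment $1,352.20; balance $5,408.82
Month 2: opening $5,408.82; interest $21.63 → $5,430.45; payment $1,086.09; balance $4,344.36
Month 3: opening $4,344.36; interest $17.37 → $4,361.73; payment $872.34; balance $3,489.39
Month 4: opening $3,489.39; interest $13.95 → $3,503.34; payment $700.66; balance $2,802.68
Month 5: opening $2,802.68; interest $11.21 → $2,813.89; payment $562.77; balance $2,251.12
Month 6: opening $2,251.12; interest $9.00 → $2,260.12; payment $510.00; balance $1,750.12
Month 7: opening $1,750.12; interest $7.00 → $1,757.12; payment $510.00; balance $1,247.12
Month 8: opening $1,247.12; interest $4.98 → $1,252.10; payment $510.00; balance $742.10
Month 9: opening $742.10; interest $2.96 → $745.06; payment $510.00; balance $235.06
Month 10: opening $235.06; interest $0.94 → $236.00; payment $236.00; balance $0.00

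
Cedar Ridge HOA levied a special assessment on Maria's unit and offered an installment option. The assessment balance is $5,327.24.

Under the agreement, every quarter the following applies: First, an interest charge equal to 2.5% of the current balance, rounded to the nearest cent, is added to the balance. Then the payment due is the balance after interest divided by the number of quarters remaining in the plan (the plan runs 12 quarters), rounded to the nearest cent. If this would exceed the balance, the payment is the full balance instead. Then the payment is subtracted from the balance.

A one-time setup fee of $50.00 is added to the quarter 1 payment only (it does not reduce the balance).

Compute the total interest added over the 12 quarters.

$950.20

Quarter 1: $5,327.24 +$133.18 interest = $5,460.42; pay $455.04 (+ $50.00 fee) → $5,005.38
Quarter 2: $5,005.38 +$125.13 interest = $5,130.51; pay $466.41 → $4,664.10
Quarter 3: $4,664.10 +$116.60 interest = $4,780.70; pay $478.07 → $4,302.63
Quarter 4: $4,302.63 +$107.57 interest = $4,410.20; pay $490.02 → $3,920.18
Quarter 5: $3,920.18 +$98.00 interest = $4,018.18; pay $502.27 → $3,515.91
Quarter 6: $3,515.91 +$87.90 interest = $3,603.81; pay $514.83 → $3,088.98
Quarter 7: $3,088.98 +$77.22 interest = $3,166.20; pay $527.70 → $2,638.50
Quarter 8: $2,638.50 +$65.96 interest = $2,704.46; pay $540.89 → $2,163.57
Quarter 9: $2,163.57 +$54.09 interest = $2,217.66; pay $554.42 → $1,663.24
Quarter 10: $1,663.24 +$41.58 interest = $1,704.82; pay $568.27 → $1,136.55
Quarter 11: $1,136.55 +$28.41 interest = $1,164.96; pay $582.48 → $582.48
Quarter 12: $582.48 +$14.56 interest = $597.04; pay $597.04 → $0.00
Total interest: $133.18 + $125.13 + $116.60 + $107.57 + $98.00 + $87.90 + $77.22 + $65.96 + $54.09 + $41.58 + $28.41 + $14.56 = $950.20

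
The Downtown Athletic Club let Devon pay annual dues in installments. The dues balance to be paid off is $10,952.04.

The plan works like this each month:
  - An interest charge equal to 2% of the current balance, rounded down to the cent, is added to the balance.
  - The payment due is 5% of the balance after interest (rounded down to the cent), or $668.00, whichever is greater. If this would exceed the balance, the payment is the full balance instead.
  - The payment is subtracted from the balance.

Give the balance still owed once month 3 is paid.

Month 1: $10,952.04 +$219.04 interest = $11,171.08; pay $668.00 → $10,503.08
Month 2: $10,503.08 +$210.06 interest = $10,713.14; pay $668.00 → $10,045.14
Month 3: $10,045.14 +$200.90 interest = $10,246.04; pay $668.00 → $9,578.04

$9,578.04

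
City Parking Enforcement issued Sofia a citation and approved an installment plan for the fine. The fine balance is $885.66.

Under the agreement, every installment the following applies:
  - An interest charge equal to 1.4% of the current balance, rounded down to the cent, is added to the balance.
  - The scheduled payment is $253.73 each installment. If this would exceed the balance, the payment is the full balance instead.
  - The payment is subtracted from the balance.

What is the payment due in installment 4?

$153.59

Installment 1: opening $885.66; interest $12.39 → $898.05; payment $253.73; balance $644.32
Installment 2: opening $644.32; interest $9.02 → $653.34; payment $253.73; balance $399.61
Installment 3: opening $399.61; interest $5.59 → $405.20; payment $253.73; balance $151.47
Installment 4: opening $151.47; interest $2.12 → $153.59; payment $153.59; balance $0.00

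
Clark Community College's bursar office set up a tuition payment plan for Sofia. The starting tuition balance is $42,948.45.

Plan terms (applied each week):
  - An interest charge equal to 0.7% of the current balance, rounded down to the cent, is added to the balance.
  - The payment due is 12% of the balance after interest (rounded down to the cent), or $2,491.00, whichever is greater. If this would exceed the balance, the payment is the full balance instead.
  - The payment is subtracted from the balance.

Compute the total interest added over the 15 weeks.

$2,070.13

Week 1: $42,948.45 +$300.63 interest = $43,249.08; pay $5,189.88 → $38,059.20
Week 2: $38,059.20 +$266.41 interest = $38,325.61; pay $4,599.07 → $33,726.54
Week 3: $33,726.54 +$236.08 interest = $33,962.62; pay $4,075.51 → $29,887.11
Week 4: $29,887.11 +$209.20 interest = $30,096.31; pay $3,611.55 → $26,484.76
Week 5: $26,484.76 +$185.39 interest = $26,670.15; pay $3,200.41 → $23,469.74
Week 6: $23,469.74 +$164.28 interest = $23,634.02; pay $2,836.08 → $20,797.94
Week 7: $20,797.94 +$145.58 interest = $20,943.52; pay $2,513.22 → $18,430.30
Week 8: $18,430.30 +$129.01 interest = $18,559.31; pay $2,491.00 → $16,068.31
Week 9: $16,068.31 +$112.47 interest = $16,180.78; pay $2,491.00 → $13,689.78
Week 10: $13,689.78 +$95.82 interest = $13,785.60; pay $2,491.00 → $11,294.60
Week 11: $11,294.60 +$79.06 interest = $11,373.66; pay $2,491.00 → $8,882.66
Week 12: $8,882.66 +$62.17 interest = $8,944.83; pay $2,491.00 → $6,453.83
Week 13: $6,453.83 +$45.17 interest = $6,499.00; pay $2,491.00 → $4,008.00
Week 14: $4,008.00 +$28.05 interest = $4,036.05; pay $2,491.00 → $1,545.05
Week 15: $1,545.05 +$10.81 interest = $1,555.86; pay $1,555.86 → $0.00
Total interest: $300.63 + $266.41 + $236.08 + $209.20 + $185.39 + $164.28 + $145.58 + $129.01 + $112.47 + $95.82 + $79.06 + $62.17 + $45.17 + $28.05 + $10.81 = $2,070.13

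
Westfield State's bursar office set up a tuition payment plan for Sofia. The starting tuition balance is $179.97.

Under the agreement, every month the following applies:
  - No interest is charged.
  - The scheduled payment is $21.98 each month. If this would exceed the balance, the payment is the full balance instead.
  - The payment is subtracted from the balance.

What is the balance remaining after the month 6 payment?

Month 1: $179.97 − $21.98 → $157.99
Month 2: $157.99 − $21.98 → $136.01
Month 3: $136.01 − $21.98 → $114.03
Month 4: $114.03 − $21.98 → $92.05
Month 5: $92.05 − $21.98 → $70.07
Month 6: $70.07 − $21.98 → $48.09

$48.09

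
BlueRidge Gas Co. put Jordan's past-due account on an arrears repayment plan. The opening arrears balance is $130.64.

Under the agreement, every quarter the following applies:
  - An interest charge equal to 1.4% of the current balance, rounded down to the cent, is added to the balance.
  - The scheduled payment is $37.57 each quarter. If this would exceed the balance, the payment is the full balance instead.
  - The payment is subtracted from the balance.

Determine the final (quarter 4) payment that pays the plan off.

$22.19

Quarter 1: $130.64 +$1.82 interest = $132.46; pay $37.57 → $94.89
Quarter 2: $94.89 +$1.32 interest = $96.21; pay $37.57 → $58.64
Quarter 3: $58.64 +$0.82 interest = $59.46; pay $37.57 → $21.89
Quarter 4: $21.89 +$0.30 interest = $22.19; pay $22.19 → $0.00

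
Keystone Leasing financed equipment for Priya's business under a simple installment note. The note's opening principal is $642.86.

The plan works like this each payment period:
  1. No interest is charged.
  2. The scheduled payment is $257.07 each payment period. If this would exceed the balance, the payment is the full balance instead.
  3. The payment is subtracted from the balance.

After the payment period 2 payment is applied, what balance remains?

$128.72

Payment period 1: $642.86 − $257.07 → $385.79
Payment period 2: $385.79 − $257.07 → $128.72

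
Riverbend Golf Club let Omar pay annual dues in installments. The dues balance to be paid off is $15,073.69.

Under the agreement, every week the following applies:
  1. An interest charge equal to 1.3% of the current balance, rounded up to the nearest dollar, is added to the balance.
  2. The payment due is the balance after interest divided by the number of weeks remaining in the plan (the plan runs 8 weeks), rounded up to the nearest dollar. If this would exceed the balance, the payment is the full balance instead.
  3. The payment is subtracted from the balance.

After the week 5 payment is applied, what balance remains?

$6,029.69

Week 1: $15,073.69 +$196.00 interest = $15,269.69; pay $1,909.00 → $13,360.69
Week 2: $13,360.69 +$174.00 interest = $13,534.69; pay $1,934.00 → $11,600.69
Week 3: $11,600.69 +$151.00 interest = $11,751.69; pay $1,959.00 → $9,792.69
Week 4: $9,792.69 +$128.00 interest = $9,920.69; pay $1,985.00 → $7,935.69
Week 5: $7,935.69 +$104.00 interest = $8,039.69; pay $2,010.00 → $6,029.69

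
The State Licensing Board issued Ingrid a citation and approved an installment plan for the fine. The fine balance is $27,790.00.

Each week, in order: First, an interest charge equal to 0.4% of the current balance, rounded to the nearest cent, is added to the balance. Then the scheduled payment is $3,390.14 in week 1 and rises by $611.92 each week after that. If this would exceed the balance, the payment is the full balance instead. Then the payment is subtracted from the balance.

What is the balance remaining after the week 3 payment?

Week 1: opening $27,790.00; interest $111.16 → $27,901.16; payment $3,390.14; balance $24,511.02
Week 2: opening $24,511.02; interest $98.04 → $24,609.06; payment $4,002.06; balance $20,607.00
Week 3: opening $20,607.00; interest $82.43 → $20,689.43; payment $4,613.98; balance $16,075.45

$16,075.45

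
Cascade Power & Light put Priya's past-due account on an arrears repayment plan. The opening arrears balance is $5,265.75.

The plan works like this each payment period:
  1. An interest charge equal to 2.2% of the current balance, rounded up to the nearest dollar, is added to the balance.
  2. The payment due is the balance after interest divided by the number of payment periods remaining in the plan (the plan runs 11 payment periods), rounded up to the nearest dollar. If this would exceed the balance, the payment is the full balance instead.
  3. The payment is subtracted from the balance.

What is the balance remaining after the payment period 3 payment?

$4,087.75

Payment period 1: opening $5,265.75; interest $116.00 → $5,381.75; payment $490.00; balance $4,891.75
Payment period 2: opening $4,891.75; interest $108.00 → $4,999.75; payment $500.00; balance $4,499.75
Payment period 3: opening $4,499.75; interest $99.00 → $4,598.75; payment $511.00; balance $4,087.75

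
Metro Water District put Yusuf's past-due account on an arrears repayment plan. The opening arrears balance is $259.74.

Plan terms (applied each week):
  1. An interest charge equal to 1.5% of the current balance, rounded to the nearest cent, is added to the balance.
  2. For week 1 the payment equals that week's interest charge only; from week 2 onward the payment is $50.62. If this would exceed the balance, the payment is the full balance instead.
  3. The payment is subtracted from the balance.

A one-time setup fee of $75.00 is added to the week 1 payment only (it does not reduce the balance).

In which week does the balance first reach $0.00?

7

Week 1: opening $259.74; interest $3.90 → $263.64; payment $3.90 (+ $75.00 fee); balance $259.74
Week 2: opening $259.74; interest $3.90 → $263.64; payment $50.62; balance $213.02
Week 3: opening $213.02; interest $3.20 → $216.22; payment $50.62; balance $165.60
Week 4: opening $165.60; interest $2.48 → $168.08; payment $50.62; balance $117.46
Week 5: opening $117.46; interest $1.76 → $119.22; payment $50.62; balance $68.60
Week 6: opening $68.60; interest $1.03 → $69.63; payment $50.62; balance $19.01
Week 7: opening $19.01; interest $0.29 → $19.30; payment $19.30; balance $0.00
Balance reaches $0.00 in week 7.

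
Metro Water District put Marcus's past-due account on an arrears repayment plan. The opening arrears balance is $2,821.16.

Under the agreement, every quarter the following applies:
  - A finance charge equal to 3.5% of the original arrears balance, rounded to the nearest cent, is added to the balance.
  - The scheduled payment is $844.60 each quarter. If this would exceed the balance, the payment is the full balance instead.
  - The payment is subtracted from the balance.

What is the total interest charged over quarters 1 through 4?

$394.96

# | Opening | Interest | Payment | End bal
1 | $2,821.16 | $98.74 | $844.60 | $2,075.30
2 | $2,075.30 | $98.74 | $844.60 | $1,329.44
3 | $1,329.44 | $98.74 | $844.60 | $583.58
4 | $583.58 | $98.74 | $682.32 | $0.00
Total interest: $98.74 + $98.74 + $98.74 + $98.74 = $394.96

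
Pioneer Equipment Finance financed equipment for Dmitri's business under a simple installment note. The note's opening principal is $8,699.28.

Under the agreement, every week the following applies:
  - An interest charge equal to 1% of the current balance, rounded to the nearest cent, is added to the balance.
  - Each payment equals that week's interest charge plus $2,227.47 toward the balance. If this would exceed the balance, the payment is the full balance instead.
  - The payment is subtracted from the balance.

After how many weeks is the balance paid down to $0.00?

Week 1: opening $8,699.28; interest $86.99 → $8,786.27; payment $2,314.46; balance $6,471.81
Week 2: opening $6,471.81; interest $64.72 → $6,536.53; payment $2,292.19; balance $4,244.34
Week 3: opening $4,244.34; interest $42.44 → $4,286.78; payment $2,269.91; balance $2,016.87
Week 4: opening $2,016.87; interest $20.17 → $2,037.04; payment $2,037.04; balance $0.00
Balance reaches $0.00 in week 4.

4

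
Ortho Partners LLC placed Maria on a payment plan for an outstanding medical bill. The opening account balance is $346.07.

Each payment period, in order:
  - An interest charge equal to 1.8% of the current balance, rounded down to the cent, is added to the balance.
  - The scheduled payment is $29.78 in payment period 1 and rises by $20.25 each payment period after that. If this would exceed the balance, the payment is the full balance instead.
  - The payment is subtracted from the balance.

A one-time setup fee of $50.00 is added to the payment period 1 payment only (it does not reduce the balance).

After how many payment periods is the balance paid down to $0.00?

Payment period 1: opening $346.07; interest $6.22 → $352.29; payment $29.78 (+ $50.00 fee); balance $322.51
Payment period 2: opening $322.51; interest $5.80 → $328.31; payment $50.03; balance $278.28
Payment period 3: opening $278.28; interest $5.00 → $283.28; payment $70.28; balance $213.00
Payment period 4: opening $213.00; interest $3.83 → $216.83; payment $90.53; balance $126.30
Payment period 5: opening $126.30; interest $2.27 → $128.57; payment $110.78; balance $17.79
Payment period 6: opening $17.79; interest $0.32 → $18.11; payment $18.11; balance $0.00
Balance reaches $0.00 in payment period 6.

6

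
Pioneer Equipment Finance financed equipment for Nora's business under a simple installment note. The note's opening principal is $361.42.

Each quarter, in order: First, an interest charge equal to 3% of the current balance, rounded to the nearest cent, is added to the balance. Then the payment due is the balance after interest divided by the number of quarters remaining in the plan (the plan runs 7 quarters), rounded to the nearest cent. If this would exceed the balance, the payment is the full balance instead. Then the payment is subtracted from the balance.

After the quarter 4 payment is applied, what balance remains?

$174.33

Quarter 1: $361.42 +$10.84 interest = $372.26; pay $53.18 → $319.08
Quarter 2: $319.08 +$9.57 interest = $328.65; pay $54.78 → $273.87
Quarter 3: $273.87 +$8.22 interest = $282.09; pay $56.42 → $225.67
Quarter 4: $225.67 +$6.77 interest = $232.44; pay $58.11 → $174.33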